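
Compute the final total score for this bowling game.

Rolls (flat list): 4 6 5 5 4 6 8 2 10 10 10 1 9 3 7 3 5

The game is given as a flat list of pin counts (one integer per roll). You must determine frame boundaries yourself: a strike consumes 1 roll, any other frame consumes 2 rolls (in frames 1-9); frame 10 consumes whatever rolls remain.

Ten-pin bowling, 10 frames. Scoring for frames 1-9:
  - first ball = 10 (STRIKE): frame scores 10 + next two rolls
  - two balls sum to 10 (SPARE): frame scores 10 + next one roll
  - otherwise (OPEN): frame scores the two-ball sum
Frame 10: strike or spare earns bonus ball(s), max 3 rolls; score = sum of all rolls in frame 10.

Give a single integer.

Answer: 172

Derivation:
Frame 1: SPARE (4+6=10). 10 + next roll (5) = 15. Cumulative: 15
Frame 2: SPARE (5+5=10). 10 + next roll (4) = 14. Cumulative: 29
Frame 3: SPARE (4+6=10). 10 + next roll (8) = 18. Cumulative: 47
Frame 4: SPARE (8+2=10). 10 + next roll (10) = 20. Cumulative: 67
Frame 5: STRIKE. 10 + next two rolls (10+10) = 30. Cumulative: 97
Frame 6: STRIKE. 10 + next two rolls (10+1) = 21. Cumulative: 118
Frame 7: STRIKE. 10 + next two rolls (1+9) = 20. Cumulative: 138
Frame 8: SPARE (1+9=10). 10 + next roll (3) = 13. Cumulative: 151
Frame 9: SPARE (3+7=10). 10 + next roll (3) = 13. Cumulative: 164
Frame 10: OPEN. Sum of all frame-10 rolls (3+5) = 8. Cumulative: 172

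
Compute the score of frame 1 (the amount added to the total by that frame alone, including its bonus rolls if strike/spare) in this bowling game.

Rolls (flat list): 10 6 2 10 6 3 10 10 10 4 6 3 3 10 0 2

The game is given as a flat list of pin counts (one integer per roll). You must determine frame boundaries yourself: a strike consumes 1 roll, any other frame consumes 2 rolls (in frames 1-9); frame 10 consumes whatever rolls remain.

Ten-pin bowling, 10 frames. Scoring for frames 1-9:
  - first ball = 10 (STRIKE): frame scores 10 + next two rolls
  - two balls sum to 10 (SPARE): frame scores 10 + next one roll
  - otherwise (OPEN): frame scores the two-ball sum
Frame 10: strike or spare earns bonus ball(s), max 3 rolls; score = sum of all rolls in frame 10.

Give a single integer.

Frame 1: STRIKE. 10 + next two rolls (6+2) = 18. Cumulative: 18
Frame 2: OPEN (6+2=8). Cumulative: 26
Frame 3: STRIKE. 10 + next two rolls (6+3) = 19. Cumulative: 45

Answer: 18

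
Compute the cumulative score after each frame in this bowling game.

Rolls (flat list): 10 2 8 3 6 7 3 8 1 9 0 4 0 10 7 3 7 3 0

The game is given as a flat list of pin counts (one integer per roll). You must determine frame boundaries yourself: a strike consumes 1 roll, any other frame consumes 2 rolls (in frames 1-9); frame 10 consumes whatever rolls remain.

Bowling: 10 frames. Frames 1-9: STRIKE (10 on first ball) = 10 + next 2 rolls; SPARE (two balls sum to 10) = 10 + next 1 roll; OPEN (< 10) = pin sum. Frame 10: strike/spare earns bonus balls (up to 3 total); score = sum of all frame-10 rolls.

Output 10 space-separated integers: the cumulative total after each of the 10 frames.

Frame 1: STRIKE. 10 + next two rolls (2+8) = 20. Cumulative: 20
Frame 2: SPARE (2+8=10). 10 + next roll (3) = 13. Cumulative: 33
Frame 3: OPEN (3+6=9). Cumulative: 42
Frame 4: SPARE (7+3=10). 10 + next roll (8) = 18. Cumulative: 60
Frame 5: OPEN (8+1=9). Cumulative: 69
Frame 6: OPEN (9+0=9). Cumulative: 78
Frame 7: OPEN (4+0=4). Cumulative: 82
Frame 8: STRIKE. 10 + next two rolls (7+3) = 20. Cumulative: 102
Frame 9: SPARE (7+3=10). 10 + next roll (7) = 17. Cumulative: 119
Frame 10: SPARE. Sum of all frame-10 rolls (7+3+0) = 10. Cumulative: 129

Answer: 20 33 42 60 69 78 82 102 119 129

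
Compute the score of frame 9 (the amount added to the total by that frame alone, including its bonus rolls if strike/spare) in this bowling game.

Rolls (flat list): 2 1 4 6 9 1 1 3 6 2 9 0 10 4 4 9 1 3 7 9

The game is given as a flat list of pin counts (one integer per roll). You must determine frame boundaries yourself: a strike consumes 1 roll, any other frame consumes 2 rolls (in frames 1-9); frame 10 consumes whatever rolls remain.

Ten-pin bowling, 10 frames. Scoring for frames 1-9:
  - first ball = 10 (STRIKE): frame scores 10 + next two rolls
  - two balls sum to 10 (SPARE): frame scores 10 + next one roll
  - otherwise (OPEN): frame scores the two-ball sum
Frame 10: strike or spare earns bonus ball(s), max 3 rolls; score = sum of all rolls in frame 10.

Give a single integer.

Answer: 13

Derivation:
Frame 1: OPEN (2+1=3). Cumulative: 3
Frame 2: SPARE (4+6=10). 10 + next roll (9) = 19. Cumulative: 22
Frame 3: SPARE (9+1=10). 10 + next roll (1) = 11. Cumulative: 33
Frame 4: OPEN (1+3=4). Cumulative: 37
Frame 5: OPEN (6+2=8). Cumulative: 45
Frame 6: OPEN (9+0=9). Cumulative: 54
Frame 7: STRIKE. 10 + next two rolls (4+4) = 18. Cumulative: 72
Frame 8: OPEN (4+4=8). Cumulative: 80
Frame 9: SPARE (9+1=10). 10 + next roll (3) = 13. Cumulative: 93
Frame 10: SPARE. Sum of all frame-10 rolls (3+7+9) = 19. Cumulative: 112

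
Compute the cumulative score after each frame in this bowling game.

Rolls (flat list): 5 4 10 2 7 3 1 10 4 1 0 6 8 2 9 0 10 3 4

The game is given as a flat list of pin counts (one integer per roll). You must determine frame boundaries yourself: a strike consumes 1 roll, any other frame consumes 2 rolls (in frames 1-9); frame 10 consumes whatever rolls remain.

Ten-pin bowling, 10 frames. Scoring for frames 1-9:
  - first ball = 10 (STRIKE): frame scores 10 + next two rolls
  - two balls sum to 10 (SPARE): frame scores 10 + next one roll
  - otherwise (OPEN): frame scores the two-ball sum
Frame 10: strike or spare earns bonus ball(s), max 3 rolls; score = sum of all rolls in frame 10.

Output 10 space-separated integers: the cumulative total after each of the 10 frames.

Answer: 9 28 37 41 56 61 67 86 95 112

Derivation:
Frame 1: OPEN (5+4=9). Cumulative: 9
Frame 2: STRIKE. 10 + next two rolls (2+7) = 19. Cumulative: 28
Frame 3: OPEN (2+7=9). Cumulative: 37
Frame 4: OPEN (3+1=4). Cumulative: 41
Frame 5: STRIKE. 10 + next two rolls (4+1) = 15. Cumulative: 56
Frame 6: OPEN (4+1=5). Cumulative: 61
Frame 7: OPEN (0+6=6). Cumulative: 67
Frame 8: SPARE (8+2=10). 10 + next roll (9) = 19. Cumulative: 86
Frame 9: OPEN (9+0=9). Cumulative: 95
Frame 10: STRIKE. Sum of all frame-10 rolls (10+3+4) = 17. Cumulative: 112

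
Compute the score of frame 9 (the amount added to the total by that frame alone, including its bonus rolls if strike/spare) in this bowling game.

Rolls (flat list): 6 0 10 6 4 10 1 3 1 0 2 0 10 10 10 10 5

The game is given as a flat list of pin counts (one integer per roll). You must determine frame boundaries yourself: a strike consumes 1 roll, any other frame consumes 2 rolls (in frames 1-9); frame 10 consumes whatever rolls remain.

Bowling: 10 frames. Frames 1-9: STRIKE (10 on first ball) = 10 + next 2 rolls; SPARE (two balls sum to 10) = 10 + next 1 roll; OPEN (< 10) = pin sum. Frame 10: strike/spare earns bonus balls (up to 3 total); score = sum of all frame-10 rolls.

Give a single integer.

Frame 1: OPEN (6+0=6). Cumulative: 6
Frame 2: STRIKE. 10 + next two rolls (6+4) = 20. Cumulative: 26
Frame 3: SPARE (6+4=10). 10 + next roll (10) = 20. Cumulative: 46
Frame 4: STRIKE. 10 + next two rolls (1+3) = 14. Cumulative: 60
Frame 5: OPEN (1+3=4). Cumulative: 64
Frame 6: OPEN (1+0=1). Cumulative: 65
Frame 7: OPEN (2+0=2). Cumulative: 67
Frame 8: STRIKE. 10 + next two rolls (10+10) = 30. Cumulative: 97
Frame 9: STRIKE. 10 + next two rolls (10+10) = 30. Cumulative: 127
Frame 10: STRIKE. Sum of all frame-10 rolls (10+10+5) = 25. Cumulative: 152

Answer: 30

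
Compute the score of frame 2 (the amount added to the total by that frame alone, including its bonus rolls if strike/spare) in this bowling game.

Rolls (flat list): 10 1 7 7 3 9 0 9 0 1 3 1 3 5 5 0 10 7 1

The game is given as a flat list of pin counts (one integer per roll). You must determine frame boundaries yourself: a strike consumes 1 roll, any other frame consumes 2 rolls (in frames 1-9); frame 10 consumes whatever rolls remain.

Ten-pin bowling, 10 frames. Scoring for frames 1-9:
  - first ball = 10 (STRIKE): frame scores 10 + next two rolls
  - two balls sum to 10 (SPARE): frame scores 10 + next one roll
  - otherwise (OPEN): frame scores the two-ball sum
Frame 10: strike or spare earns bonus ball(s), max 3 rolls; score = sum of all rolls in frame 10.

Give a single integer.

Answer: 8

Derivation:
Frame 1: STRIKE. 10 + next two rolls (1+7) = 18. Cumulative: 18
Frame 2: OPEN (1+7=8). Cumulative: 26
Frame 3: SPARE (7+3=10). 10 + next roll (9) = 19. Cumulative: 45
Frame 4: OPEN (9+0=9). Cumulative: 54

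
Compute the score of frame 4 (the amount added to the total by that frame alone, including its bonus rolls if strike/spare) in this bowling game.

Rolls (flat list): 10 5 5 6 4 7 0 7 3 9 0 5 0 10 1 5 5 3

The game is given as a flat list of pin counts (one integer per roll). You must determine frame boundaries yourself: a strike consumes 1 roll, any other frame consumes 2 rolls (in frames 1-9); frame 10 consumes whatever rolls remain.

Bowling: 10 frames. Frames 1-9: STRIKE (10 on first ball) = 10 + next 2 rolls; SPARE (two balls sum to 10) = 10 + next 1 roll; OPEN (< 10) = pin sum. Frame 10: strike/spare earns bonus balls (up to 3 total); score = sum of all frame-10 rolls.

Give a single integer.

Frame 1: STRIKE. 10 + next two rolls (5+5) = 20. Cumulative: 20
Frame 2: SPARE (5+5=10). 10 + next roll (6) = 16. Cumulative: 36
Frame 3: SPARE (6+4=10). 10 + next roll (7) = 17. Cumulative: 53
Frame 4: OPEN (7+0=7). Cumulative: 60
Frame 5: SPARE (7+3=10). 10 + next roll (9) = 19. Cumulative: 79
Frame 6: OPEN (9+0=9). Cumulative: 88

Answer: 7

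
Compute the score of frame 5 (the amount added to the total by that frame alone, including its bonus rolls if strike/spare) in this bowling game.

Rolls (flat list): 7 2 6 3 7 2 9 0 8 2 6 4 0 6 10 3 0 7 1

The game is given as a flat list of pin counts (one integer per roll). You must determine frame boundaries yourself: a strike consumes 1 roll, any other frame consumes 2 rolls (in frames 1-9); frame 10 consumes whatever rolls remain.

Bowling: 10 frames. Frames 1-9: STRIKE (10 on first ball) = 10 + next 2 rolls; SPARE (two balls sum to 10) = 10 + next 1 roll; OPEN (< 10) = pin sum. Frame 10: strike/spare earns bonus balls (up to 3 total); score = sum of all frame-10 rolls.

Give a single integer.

Frame 1: OPEN (7+2=9). Cumulative: 9
Frame 2: OPEN (6+3=9). Cumulative: 18
Frame 3: OPEN (7+2=9). Cumulative: 27
Frame 4: OPEN (9+0=9). Cumulative: 36
Frame 5: SPARE (8+2=10). 10 + next roll (6) = 16. Cumulative: 52
Frame 6: SPARE (6+4=10). 10 + next roll (0) = 10. Cumulative: 62
Frame 7: OPEN (0+6=6). Cumulative: 68

Answer: 16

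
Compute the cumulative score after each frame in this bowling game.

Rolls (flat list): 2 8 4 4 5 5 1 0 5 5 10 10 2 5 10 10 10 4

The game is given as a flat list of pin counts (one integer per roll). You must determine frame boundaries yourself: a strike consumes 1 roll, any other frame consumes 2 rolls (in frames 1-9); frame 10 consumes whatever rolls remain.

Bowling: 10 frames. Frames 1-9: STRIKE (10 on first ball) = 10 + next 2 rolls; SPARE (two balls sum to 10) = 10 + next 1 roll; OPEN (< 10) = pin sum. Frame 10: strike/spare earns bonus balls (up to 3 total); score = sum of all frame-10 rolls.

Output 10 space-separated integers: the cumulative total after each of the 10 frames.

Answer: 14 22 33 34 54 76 93 100 130 154

Derivation:
Frame 1: SPARE (2+8=10). 10 + next roll (4) = 14. Cumulative: 14
Frame 2: OPEN (4+4=8). Cumulative: 22
Frame 3: SPARE (5+5=10). 10 + next roll (1) = 11. Cumulative: 33
Frame 4: OPEN (1+0=1). Cumulative: 34
Frame 5: SPARE (5+5=10). 10 + next roll (10) = 20. Cumulative: 54
Frame 6: STRIKE. 10 + next two rolls (10+2) = 22. Cumulative: 76
Frame 7: STRIKE. 10 + next two rolls (2+5) = 17. Cumulative: 93
Frame 8: OPEN (2+5=7). Cumulative: 100
Frame 9: STRIKE. 10 + next two rolls (10+10) = 30. Cumulative: 130
Frame 10: STRIKE. Sum of all frame-10 rolls (10+10+4) = 24. Cumulative: 154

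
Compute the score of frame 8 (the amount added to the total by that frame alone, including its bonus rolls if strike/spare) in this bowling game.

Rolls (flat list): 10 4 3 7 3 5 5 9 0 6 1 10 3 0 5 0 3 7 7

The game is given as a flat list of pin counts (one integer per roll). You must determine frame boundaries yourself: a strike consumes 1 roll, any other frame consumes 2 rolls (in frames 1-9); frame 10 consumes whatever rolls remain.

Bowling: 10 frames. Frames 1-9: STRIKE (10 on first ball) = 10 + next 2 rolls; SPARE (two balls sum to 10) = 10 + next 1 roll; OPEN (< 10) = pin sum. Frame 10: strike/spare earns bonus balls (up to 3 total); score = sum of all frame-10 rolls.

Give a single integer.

Frame 1: STRIKE. 10 + next two rolls (4+3) = 17. Cumulative: 17
Frame 2: OPEN (4+3=7). Cumulative: 24
Frame 3: SPARE (7+3=10). 10 + next roll (5) = 15. Cumulative: 39
Frame 4: SPARE (5+5=10). 10 + next roll (9) = 19. Cumulative: 58
Frame 5: OPEN (9+0=9). Cumulative: 67
Frame 6: OPEN (6+1=7). Cumulative: 74
Frame 7: STRIKE. 10 + next two rolls (3+0) = 13. Cumulative: 87
Frame 8: OPEN (3+0=3). Cumulative: 90
Frame 9: OPEN (5+0=5). Cumulative: 95
Frame 10: SPARE. Sum of all frame-10 rolls (3+7+7) = 17. Cumulative: 112

Answer: 3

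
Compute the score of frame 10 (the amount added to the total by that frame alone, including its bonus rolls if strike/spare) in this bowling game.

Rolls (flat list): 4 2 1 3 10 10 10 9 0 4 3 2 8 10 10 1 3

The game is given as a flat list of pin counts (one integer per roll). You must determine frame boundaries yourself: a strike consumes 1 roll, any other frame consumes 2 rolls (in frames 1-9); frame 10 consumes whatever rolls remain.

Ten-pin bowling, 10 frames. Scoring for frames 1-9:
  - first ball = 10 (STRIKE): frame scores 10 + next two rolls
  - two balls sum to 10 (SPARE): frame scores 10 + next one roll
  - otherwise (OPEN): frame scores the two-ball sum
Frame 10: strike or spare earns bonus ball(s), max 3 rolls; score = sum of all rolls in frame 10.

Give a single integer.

Frame 1: OPEN (4+2=6). Cumulative: 6
Frame 2: OPEN (1+3=4). Cumulative: 10
Frame 3: STRIKE. 10 + next two rolls (10+10) = 30. Cumulative: 40
Frame 4: STRIKE. 10 + next two rolls (10+9) = 29. Cumulative: 69
Frame 5: STRIKE. 10 + next two rolls (9+0) = 19. Cumulative: 88
Frame 6: OPEN (9+0=9). Cumulative: 97
Frame 7: OPEN (4+3=7). Cumulative: 104
Frame 8: SPARE (2+8=10). 10 + next roll (10) = 20. Cumulative: 124
Frame 9: STRIKE. 10 + next two rolls (10+1) = 21. Cumulative: 145
Frame 10: STRIKE. Sum of all frame-10 rolls (10+1+3) = 14. Cumulative: 159

Answer: 14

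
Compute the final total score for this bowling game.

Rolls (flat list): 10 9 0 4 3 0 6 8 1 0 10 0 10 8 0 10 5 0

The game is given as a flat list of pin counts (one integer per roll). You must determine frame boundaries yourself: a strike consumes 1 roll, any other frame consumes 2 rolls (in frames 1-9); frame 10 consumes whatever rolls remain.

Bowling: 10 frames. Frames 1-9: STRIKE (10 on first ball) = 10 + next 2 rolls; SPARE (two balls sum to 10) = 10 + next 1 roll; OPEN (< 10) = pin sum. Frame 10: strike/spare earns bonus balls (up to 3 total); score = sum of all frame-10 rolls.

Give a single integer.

Answer: 106

Derivation:
Frame 1: STRIKE. 10 + next two rolls (9+0) = 19. Cumulative: 19
Frame 2: OPEN (9+0=9). Cumulative: 28
Frame 3: OPEN (4+3=7). Cumulative: 35
Frame 4: OPEN (0+6=6). Cumulative: 41
Frame 5: OPEN (8+1=9). Cumulative: 50
Frame 6: SPARE (0+10=10). 10 + next roll (0) = 10. Cumulative: 60
Frame 7: SPARE (0+10=10). 10 + next roll (8) = 18. Cumulative: 78
Frame 8: OPEN (8+0=8). Cumulative: 86
Frame 9: STRIKE. 10 + next two rolls (5+0) = 15. Cumulative: 101
Frame 10: OPEN. Sum of all frame-10 rolls (5+0) = 5. Cumulative: 106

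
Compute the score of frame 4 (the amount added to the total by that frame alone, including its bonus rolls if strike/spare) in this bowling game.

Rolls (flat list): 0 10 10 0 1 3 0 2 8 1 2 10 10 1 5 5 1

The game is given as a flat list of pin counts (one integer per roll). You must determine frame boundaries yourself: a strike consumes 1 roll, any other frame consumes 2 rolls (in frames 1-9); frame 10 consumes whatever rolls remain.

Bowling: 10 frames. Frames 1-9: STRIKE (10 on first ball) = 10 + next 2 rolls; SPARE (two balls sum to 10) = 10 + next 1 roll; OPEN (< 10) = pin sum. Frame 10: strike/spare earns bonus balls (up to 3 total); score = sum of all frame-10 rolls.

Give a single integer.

Frame 1: SPARE (0+10=10). 10 + next roll (10) = 20. Cumulative: 20
Frame 2: STRIKE. 10 + next two rolls (0+1) = 11. Cumulative: 31
Frame 3: OPEN (0+1=1). Cumulative: 32
Frame 4: OPEN (3+0=3). Cumulative: 35
Frame 5: SPARE (2+8=10). 10 + next roll (1) = 11. Cumulative: 46
Frame 6: OPEN (1+2=3). Cumulative: 49

Answer: 3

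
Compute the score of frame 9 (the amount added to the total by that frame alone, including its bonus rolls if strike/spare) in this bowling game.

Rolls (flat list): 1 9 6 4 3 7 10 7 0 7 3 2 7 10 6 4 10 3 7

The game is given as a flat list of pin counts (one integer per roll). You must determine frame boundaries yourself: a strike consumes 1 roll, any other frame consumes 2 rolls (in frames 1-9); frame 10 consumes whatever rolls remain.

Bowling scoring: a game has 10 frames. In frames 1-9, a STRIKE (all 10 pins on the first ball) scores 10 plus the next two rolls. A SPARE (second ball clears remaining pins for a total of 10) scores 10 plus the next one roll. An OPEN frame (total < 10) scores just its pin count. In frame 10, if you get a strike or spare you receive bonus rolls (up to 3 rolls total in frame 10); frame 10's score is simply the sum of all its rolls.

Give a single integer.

Frame 1: SPARE (1+9=10). 10 + next roll (6) = 16. Cumulative: 16
Frame 2: SPARE (6+4=10). 10 + next roll (3) = 13. Cumulative: 29
Frame 3: SPARE (3+7=10). 10 + next roll (10) = 20. Cumulative: 49
Frame 4: STRIKE. 10 + next two rolls (7+0) = 17. Cumulative: 66
Frame 5: OPEN (7+0=7). Cumulative: 73
Frame 6: SPARE (7+3=10). 10 + next roll (2) = 12. Cumulative: 85
Frame 7: OPEN (2+7=9). Cumulative: 94
Frame 8: STRIKE. 10 + next two rolls (6+4) = 20. Cumulative: 114
Frame 9: SPARE (6+4=10). 10 + next roll (10) = 20. Cumulative: 134
Frame 10: STRIKE. Sum of all frame-10 rolls (10+3+7) = 20. Cumulative: 154

Answer: 20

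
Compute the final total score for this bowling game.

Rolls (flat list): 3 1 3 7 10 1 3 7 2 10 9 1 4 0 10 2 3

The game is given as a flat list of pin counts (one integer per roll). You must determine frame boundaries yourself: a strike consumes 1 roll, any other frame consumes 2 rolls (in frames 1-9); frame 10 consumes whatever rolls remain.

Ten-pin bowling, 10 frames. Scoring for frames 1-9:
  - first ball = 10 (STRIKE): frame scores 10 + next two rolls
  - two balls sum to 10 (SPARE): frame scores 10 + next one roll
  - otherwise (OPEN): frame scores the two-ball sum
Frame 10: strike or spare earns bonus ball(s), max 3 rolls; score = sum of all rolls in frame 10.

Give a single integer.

Frame 1: OPEN (3+1=4). Cumulative: 4
Frame 2: SPARE (3+7=10). 10 + next roll (10) = 20. Cumulative: 24
Frame 3: STRIKE. 10 + next two rolls (1+3) = 14. Cumulative: 38
Frame 4: OPEN (1+3=4). Cumulative: 42
Frame 5: OPEN (7+2=9). Cumulative: 51
Frame 6: STRIKE. 10 + next two rolls (9+1) = 20. Cumulative: 71
Frame 7: SPARE (9+1=10). 10 + next roll (4) = 14. Cumulative: 85
Frame 8: OPEN (4+0=4). Cumulative: 89
Frame 9: STRIKE. 10 + next two rolls (2+3) = 15. Cumulative: 104
Frame 10: OPEN. Sum of all frame-10 rolls (2+3) = 5. Cumulative: 109

Answer: 109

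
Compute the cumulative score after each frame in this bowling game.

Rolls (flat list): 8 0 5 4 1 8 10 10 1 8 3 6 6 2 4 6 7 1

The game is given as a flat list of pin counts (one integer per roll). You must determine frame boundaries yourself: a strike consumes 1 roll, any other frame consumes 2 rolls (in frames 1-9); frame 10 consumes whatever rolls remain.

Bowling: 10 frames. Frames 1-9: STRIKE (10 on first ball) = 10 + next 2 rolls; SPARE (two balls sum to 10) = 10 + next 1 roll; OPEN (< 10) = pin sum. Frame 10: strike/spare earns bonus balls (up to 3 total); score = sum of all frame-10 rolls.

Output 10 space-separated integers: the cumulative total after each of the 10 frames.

Answer: 8 17 26 47 66 75 84 92 109 117

Derivation:
Frame 1: OPEN (8+0=8). Cumulative: 8
Frame 2: OPEN (5+4=9). Cumulative: 17
Frame 3: OPEN (1+8=9). Cumulative: 26
Frame 4: STRIKE. 10 + next two rolls (10+1) = 21. Cumulative: 47
Frame 5: STRIKE. 10 + next two rolls (1+8) = 19. Cumulative: 66
Frame 6: OPEN (1+8=9). Cumulative: 75
Frame 7: OPEN (3+6=9). Cumulative: 84
Frame 8: OPEN (6+2=8). Cumulative: 92
Frame 9: SPARE (4+6=10). 10 + next roll (7) = 17. Cumulative: 109
Frame 10: OPEN. Sum of all frame-10 rolls (7+1) = 8. Cumulative: 117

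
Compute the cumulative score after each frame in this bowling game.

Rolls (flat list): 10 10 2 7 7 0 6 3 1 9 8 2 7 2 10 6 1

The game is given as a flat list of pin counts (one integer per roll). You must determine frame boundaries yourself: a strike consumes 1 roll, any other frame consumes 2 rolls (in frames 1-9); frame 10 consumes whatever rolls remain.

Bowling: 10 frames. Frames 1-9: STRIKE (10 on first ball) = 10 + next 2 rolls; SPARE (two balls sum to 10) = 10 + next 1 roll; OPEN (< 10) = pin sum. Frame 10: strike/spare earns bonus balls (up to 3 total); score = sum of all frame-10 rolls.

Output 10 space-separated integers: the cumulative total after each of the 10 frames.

Answer: 22 41 50 57 66 84 101 110 127 134

Derivation:
Frame 1: STRIKE. 10 + next two rolls (10+2) = 22. Cumulative: 22
Frame 2: STRIKE. 10 + next two rolls (2+7) = 19. Cumulative: 41
Frame 3: OPEN (2+7=9). Cumulative: 50
Frame 4: OPEN (7+0=7). Cumulative: 57
Frame 5: OPEN (6+3=9). Cumulative: 66
Frame 6: SPARE (1+9=10). 10 + next roll (8) = 18. Cumulative: 84
Frame 7: SPARE (8+2=10). 10 + next roll (7) = 17. Cumulative: 101
Frame 8: OPEN (7+2=9). Cumulative: 110
Frame 9: STRIKE. 10 + next two rolls (6+1) = 17. Cumulative: 127
Frame 10: OPEN. Sum of all frame-10 rolls (6+1) = 7. Cumulative: 134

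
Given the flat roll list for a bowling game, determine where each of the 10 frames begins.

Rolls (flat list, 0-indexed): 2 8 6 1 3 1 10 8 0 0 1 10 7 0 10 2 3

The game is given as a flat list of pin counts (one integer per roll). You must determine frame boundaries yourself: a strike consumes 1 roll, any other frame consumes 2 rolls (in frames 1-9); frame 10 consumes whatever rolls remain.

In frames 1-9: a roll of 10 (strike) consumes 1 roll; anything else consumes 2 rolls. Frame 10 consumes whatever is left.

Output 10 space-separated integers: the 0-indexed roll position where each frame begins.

Answer: 0 2 4 6 7 9 11 12 14 15

Derivation:
Frame 1 starts at roll index 0: rolls=2,8 (sum=10), consumes 2 rolls
Frame 2 starts at roll index 2: rolls=6,1 (sum=7), consumes 2 rolls
Frame 3 starts at roll index 4: rolls=3,1 (sum=4), consumes 2 rolls
Frame 4 starts at roll index 6: roll=10 (strike), consumes 1 roll
Frame 5 starts at roll index 7: rolls=8,0 (sum=8), consumes 2 rolls
Frame 6 starts at roll index 9: rolls=0,1 (sum=1), consumes 2 rolls
Frame 7 starts at roll index 11: roll=10 (strike), consumes 1 roll
Frame 8 starts at roll index 12: rolls=7,0 (sum=7), consumes 2 rolls
Frame 9 starts at roll index 14: roll=10 (strike), consumes 1 roll
Frame 10 starts at roll index 15: 2 remaining rolls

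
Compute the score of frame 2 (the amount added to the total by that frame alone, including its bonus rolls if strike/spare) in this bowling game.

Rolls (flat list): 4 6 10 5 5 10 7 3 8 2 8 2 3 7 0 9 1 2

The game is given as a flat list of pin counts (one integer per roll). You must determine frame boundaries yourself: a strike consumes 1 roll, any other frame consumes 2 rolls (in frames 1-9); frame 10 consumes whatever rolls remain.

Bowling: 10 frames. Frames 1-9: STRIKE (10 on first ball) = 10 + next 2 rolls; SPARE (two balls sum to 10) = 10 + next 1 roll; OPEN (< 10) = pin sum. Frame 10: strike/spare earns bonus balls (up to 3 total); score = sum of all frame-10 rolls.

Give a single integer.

Answer: 20

Derivation:
Frame 1: SPARE (4+6=10). 10 + next roll (10) = 20. Cumulative: 20
Frame 2: STRIKE. 10 + next two rolls (5+5) = 20. Cumulative: 40
Frame 3: SPARE (5+5=10). 10 + next roll (10) = 20. Cumulative: 60
Frame 4: STRIKE. 10 + next two rolls (7+3) = 20. Cumulative: 80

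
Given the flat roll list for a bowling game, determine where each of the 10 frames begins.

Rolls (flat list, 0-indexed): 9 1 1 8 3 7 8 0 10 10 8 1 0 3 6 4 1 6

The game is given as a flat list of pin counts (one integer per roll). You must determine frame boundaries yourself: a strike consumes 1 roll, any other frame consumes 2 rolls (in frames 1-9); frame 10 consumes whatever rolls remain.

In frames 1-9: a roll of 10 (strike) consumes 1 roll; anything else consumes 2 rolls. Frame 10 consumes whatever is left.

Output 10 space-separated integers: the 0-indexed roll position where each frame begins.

Answer: 0 2 4 6 8 9 10 12 14 16

Derivation:
Frame 1 starts at roll index 0: rolls=9,1 (sum=10), consumes 2 rolls
Frame 2 starts at roll index 2: rolls=1,8 (sum=9), consumes 2 rolls
Frame 3 starts at roll index 4: rolls=3,7 (sum=10), consumes 2 rolls
Frame 4 starts at roll index 6: rolls=8,0 (sum=8), consumes 2 rolls
Frame 5 starts at roll index 8: roll=10 (strike), consumes 1 roll
Frame 6 starts at roll index 9: roll=10 (strike), consumes 1 roll
Frame 7 starts at roll index 10: rolls=8,1 (sum=9), consumes 2 rolls
Frame 8 starts at roll index 12: rolls=0,3 (sum=3), consumes 2 rolls
Frame 9 starts at roll index 14: rolls=6,4 (sum=10), consumes 2 rolls
Frame 10 starts at roll index 16: 2 remaining rolls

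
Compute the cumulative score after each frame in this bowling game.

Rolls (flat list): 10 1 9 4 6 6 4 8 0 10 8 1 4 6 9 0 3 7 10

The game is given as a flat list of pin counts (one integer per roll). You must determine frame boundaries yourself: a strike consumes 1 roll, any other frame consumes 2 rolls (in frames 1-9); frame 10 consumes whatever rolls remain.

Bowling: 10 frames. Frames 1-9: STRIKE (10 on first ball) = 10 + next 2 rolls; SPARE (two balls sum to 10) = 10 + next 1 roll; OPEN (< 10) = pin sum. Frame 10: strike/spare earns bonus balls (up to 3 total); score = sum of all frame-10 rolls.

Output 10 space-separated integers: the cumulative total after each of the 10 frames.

Answer: 20 34 50 68 76 95 104 123 132 152

Derivation:
Frame 1: STRIKE. 10 + next two rolls (1+9) = 20. Cumulative: 20
Frame 2: SPARE (1+9=10). 10 + next roll (4) = 14. Cumulative: 34
Frame 3: SPARE (4+6=10). 10 + next roll (6) = 16. Cumulative: 50
Frame 4: SPARE (6+4=10). 10 + next roll (8) = 18. Cumulative: 68
Frame 5: OPEN (8+0=8). Cumulative: 76
Frame 6: STRIKE. 10 + next two rolls (8+1) = 19. Cumulative: 95
Frame 7: OPEN (8+1=9). Cumulative: 104
Frame 8: SPARE (4+6=10). 10 + next roll (9) = 19. Cumulative: 123
Frame 9: OPEN (9+0=9). Cumulative: 132
Frame 10: SPARE. Sum of all frame-10 rolls (3+7+10) = 20. Cumulative: 152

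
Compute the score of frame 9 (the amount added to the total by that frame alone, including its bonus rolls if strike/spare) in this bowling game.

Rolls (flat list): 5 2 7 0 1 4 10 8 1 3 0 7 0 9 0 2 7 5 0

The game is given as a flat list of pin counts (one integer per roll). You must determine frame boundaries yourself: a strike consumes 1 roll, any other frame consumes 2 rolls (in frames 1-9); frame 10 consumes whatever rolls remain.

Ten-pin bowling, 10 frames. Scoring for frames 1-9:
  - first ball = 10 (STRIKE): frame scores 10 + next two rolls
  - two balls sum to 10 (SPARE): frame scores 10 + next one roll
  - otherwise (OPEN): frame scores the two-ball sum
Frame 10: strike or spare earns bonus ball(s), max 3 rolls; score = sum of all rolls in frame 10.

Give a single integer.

Frame 1: OPEN (5+2=7). Cumulative: 7
Frame 2: OPEN (7+0=7). Cumulative: 14
Frame 3: OPEN (1+4=5). Cumulative: 19
Frame 4: STRIKE. 10 + next two rolls (8+1) = 19. Cumulative: 38
Frame 5: OPEN (8+1=9). Cumulative: 47
Frame 6: OPEN (3+0=3). Cumulative: 50
Frame 7: OPEN (7+0=7). Cumulative: 57
Frame 8: OPEN (9+0=9). Cumulative: 66
Frame 9: OPEN (2+7=9). Cumulative: 75
Frame 10: OPEN. Sum of all frame-10 rolls (5+0) = 5. Cumulative: 80

Answer: 9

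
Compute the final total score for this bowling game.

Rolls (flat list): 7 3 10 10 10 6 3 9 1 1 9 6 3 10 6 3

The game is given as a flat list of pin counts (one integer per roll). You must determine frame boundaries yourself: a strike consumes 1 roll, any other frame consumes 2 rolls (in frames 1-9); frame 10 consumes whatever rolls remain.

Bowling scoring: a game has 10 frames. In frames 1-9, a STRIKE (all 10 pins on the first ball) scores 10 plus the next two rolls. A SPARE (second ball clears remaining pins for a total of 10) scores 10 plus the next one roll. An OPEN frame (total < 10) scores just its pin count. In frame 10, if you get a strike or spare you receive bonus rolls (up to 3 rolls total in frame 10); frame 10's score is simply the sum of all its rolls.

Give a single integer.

Frame 1: SPARE (7+3=10). 10 + next roll (10) = 20. Cumulative: 20
Frame 2: STRIKE. 10 + next two rolls (10+10) = 30. Cumulative: 50
Frame 3: STRIKE. 10 + next two rolls (10+6) = 26. Cumulative: 76
Frame 4: STRIKE. 10 + next two rolls (6+3) = 19. Cumulative: 95
Frame 5: OPEN (6+3=9). Cumulative: 104
Frame 6: SPARE (9+1=10). 10 + next roll (1) = 11. Cumulative: 115
Frame 7: SPARE (1+9=10). 10 + next roll (6) = 16. Cumulative: 131
Frame 8: OPEN (6+3=9). Cumulative: 140
Frame 9: STRIKE. 10 + next two rolls (6+3) = 19. Cumulative: 159
Frame 10: OPEN. Sum of all frame-10 rolls (6+3) = 9. Cumulative: 168

Answer: 168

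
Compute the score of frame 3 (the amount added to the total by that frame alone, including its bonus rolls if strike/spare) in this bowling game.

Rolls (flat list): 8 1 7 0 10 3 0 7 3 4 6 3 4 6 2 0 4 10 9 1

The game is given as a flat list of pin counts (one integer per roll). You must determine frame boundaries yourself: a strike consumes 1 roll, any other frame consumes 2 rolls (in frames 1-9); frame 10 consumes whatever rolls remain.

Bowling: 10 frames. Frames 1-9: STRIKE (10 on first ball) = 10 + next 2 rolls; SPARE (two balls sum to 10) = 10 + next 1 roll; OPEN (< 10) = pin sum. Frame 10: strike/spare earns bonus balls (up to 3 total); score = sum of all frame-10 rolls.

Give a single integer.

Frame 1: OPEN (8+1=9). Cumulative: 9
Frame 2: OPEN (7+0=7). Cumulative: 16
Frame 3: STRIKE. 10 + next two rolls (3+0) = 13. Cumulative: 29
Frame 4: OPEN (3+0=3). Cumulative: 32
Frame 5: SPARE (7+3=10). 10 + next roll (4) = 14. Cumulative: 46

Answer: 13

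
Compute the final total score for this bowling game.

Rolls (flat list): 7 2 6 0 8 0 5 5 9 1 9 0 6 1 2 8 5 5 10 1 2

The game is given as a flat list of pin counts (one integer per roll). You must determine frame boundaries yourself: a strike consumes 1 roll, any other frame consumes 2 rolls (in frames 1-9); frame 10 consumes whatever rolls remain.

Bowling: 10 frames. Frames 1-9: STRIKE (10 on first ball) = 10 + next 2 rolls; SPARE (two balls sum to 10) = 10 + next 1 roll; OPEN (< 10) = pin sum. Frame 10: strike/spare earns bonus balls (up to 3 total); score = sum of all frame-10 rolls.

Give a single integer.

Answer: 125

Derivation:
Frame 1: OPEN (7+2=9). Cumulative: 9
Frame 2: OPEN (6+0=6). Cumulative: 15
Frame 3: OPEN (8+0=8). Cumulative: 23
Frame 4: SPARE (5+5=10). 10 + next roll (9) = 19. Cumulative: 42
Frame 5: SPARE (9+1=10). 10 + next roll (9) = 19. Cumulative: 61
Frame 6: OPEN (9+0=9). Cumulative: 70
Frame 7: OPEN (6+1=7). Cumulative: 77
Frame 8: SPARE (2+8=10). 10 + next roll (5) = 15. Cumulative: 92
Frame 9: SPARE (5+5=10). 10 + next roll (10) = 20. Cumulative: 112
Frame 10: STRIKE. Sum of all frame-10 rolls (10+1+2) = 13. Cumulative: 125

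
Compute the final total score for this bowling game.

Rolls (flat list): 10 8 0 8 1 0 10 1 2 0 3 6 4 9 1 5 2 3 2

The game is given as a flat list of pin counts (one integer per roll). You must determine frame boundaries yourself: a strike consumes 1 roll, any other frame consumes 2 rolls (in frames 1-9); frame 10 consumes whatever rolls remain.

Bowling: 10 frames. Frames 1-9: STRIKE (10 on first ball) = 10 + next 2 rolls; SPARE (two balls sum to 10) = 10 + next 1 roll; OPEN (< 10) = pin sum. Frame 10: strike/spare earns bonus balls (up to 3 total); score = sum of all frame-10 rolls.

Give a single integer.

Frame 1: STRIKE. 10 + next two rolls (8+0) = 18. Cumulative: 18
Frame 2: OPEN (8+0=8). Cumulative: 26
Frame 3: OPEN (8+1=9). Cumulative: 35
Frame 4: SPARE (0+10=10). 10 + next roll (1) = 11. Cumulative: 46
Frame 5: OPEN (1+2=3). Cumulative: 49
Frame 6: OPEN (0+3=3). Cumulative: 52
Frame 7: SPARE (6+4=10). 10 + next roll (9) = 19. Cumulative: 71
Frame 8: SPARE (9+1=10). 10 + next roll (5) = 15. Cumulative: 86
Frame 9: OPEN (5+2=7). Cumulative: 93
Frame 10: OPEN. Sum of all frame-10 rolls (3+2) = 5. Cumulative: 98

Answer: 98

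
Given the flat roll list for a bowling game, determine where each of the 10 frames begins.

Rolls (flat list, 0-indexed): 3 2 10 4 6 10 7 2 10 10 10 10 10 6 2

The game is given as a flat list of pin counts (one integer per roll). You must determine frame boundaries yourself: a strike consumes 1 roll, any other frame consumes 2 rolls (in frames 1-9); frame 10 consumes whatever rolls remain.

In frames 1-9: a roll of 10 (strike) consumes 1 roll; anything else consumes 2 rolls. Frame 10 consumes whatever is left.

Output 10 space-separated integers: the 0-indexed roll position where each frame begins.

Answer: 0 2 3 5 6 8 9 10 11 12

Derivation:
Frame 1 starts at roll index 0: rolls=3,2 (sum=5), consumes 2 rolls
Frame 2 starts at roll index 2: roll=10 (strike), consumes 1 roll
Frame 3 starts at roll index 3: rolls=4,6 (sum=10), consumes 2 rolls
Frame 4 starts at roll index 5: roll=10 (strike), consumes 1 roll
Frame 5 starts at roll index 6: rolls=7,2 (sum=9), consumes 2 rolls
Frame 6 starts at roll index 8: roll=10 (strike), consumes 1 roll
Frame 7 starts at roll index 9: roll=10 (strike), consumes 1 roll
Frame 8 starts at roll index 10: roll=10 (strike), consumes 1 roll
Frame 9 starts at roll index 11: roll=10 (strike), consumes 1 roll
Frame 10 starts at roll index 12: 3 remaining rolls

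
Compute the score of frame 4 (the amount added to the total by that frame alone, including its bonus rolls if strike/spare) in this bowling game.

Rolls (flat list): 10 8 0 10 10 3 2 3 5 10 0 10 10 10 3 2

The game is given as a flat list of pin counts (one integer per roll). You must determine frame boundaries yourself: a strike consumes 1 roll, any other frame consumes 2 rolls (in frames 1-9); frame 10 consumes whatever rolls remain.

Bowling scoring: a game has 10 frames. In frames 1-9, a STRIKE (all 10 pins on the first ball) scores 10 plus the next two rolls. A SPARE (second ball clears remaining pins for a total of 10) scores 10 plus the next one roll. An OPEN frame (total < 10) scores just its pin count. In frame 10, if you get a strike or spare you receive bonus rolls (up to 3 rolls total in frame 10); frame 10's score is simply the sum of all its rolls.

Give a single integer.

Frame 1: STRIKE. 10 + next two rolls (8+0) = 18. Cumulative: 18
Frame 2: OPEN (8+0=8). Cumulative: 26
Frame 3: STRIKE. 10 + next two rolls (10+3) = 23. Cumulative: 49
Frame 4: STRIKE. 10 + next two rolls (3+2) = 15. Cumulative: 64
Frame 5: OPEN (3+2=5). Cumulative: 69
Frame 6: OPEN (3+5=8). Cumulative: 77

Answer: 15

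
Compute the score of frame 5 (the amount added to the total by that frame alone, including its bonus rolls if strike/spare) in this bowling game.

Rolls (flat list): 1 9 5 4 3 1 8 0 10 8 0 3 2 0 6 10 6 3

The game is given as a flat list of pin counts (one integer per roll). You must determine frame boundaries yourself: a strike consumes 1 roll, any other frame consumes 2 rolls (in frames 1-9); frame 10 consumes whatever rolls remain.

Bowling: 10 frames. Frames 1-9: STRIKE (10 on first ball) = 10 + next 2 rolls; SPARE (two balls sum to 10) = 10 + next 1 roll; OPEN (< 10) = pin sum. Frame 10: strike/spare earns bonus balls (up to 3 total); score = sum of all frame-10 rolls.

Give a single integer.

Answer: 18

Derivation:
Frame 1: SPARE (1+9=10). 10 + next roll (5) = 15. Cumulative: 15
Frame 2: OPEN (5+4=9). Cumulative: 24
Frame 3: OPEN (3+1=4). Cumulative: 28
Frame 4: OPEN (8+0=8). Cumulative: 36
Frame 5: STRIKE. 10 + next two rolls (8+0) = 18. Cumulative: 54
Frame 6: OPEN (8+0=8). Cumulative: 62
Frame 7: OPEN (3+2=5). Cumulative: 67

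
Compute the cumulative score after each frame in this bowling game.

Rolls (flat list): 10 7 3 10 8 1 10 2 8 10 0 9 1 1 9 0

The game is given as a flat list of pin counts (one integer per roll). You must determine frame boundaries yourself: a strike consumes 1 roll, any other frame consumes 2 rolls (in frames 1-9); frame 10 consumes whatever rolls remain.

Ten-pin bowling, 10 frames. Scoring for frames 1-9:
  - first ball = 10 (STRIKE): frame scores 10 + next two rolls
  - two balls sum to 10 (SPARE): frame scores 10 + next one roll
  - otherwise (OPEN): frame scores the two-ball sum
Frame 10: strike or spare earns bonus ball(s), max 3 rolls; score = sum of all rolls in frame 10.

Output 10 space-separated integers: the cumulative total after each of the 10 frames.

Answer: 20 40 59 68 88 108 127 136 138 147

Derivation:
Frame 1: STRIKE. 10 + next two rolls (7+3) = 20. Cumulative: 20
Frame 2: SPARE (7+3=10). 10 + next roll (10) = 20. Cumulative: 40
Frame 3: STRIKE. 10 + next two rolls (8+1) = 19. Cumulative: 59
Frame 4: OPEN (8+1=9). Cumulative: 68
Frame 5: STRIKE. 10 + next two rolls (2+8) = 20. Cumulative: 88
Frame 6: SPARE (2+8=10). 10 + next roll (10) = 20. Cumulative: 108
Frame 7: STRIKE. 10 + next two rolls (0+9) = 19. Cumulative: 127
Frame 8: OPEN (0+9=9). Cumulative: 136
Frame 9: OPEN (1+1=2). Cumulative: 138
Frame 10: OPEN. Sum of all frame-10 rolls (9+0) = 9. Cumulative: 147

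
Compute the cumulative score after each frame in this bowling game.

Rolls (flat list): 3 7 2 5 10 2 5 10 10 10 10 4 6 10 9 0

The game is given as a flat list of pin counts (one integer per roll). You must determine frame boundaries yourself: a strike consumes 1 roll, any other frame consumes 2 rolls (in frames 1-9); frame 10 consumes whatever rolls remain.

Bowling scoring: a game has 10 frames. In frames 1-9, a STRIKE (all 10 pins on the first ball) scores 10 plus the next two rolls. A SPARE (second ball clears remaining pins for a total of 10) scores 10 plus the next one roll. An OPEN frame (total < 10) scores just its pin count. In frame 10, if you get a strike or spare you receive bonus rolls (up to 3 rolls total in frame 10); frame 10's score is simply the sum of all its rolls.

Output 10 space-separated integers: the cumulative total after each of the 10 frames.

Frame 1: SPARE (3+7=10). 10 + next roll (2) = 12. Cumulative: 12
Frame 2: OPEN (2+5=7). Cumulative: 19
Frame 3: STRIKE. 10 + next two rolls (2+5) = 17. Cumulative: 36
Frame 4: OPEN (2+5=7). Cumulative: 43
Frame 5: STRIKE. 10 + next two rolls (10+10) = 30. Cumulative: 73
Frame 6: STRIKE. 10 + next two rolls (10+10) = 30. Cumulative: 103
Frame 7: STRIKE. 10 + next two rolls (10+4) = 24. Cumulative: 127
Frame 8: STRIKE. 10 + next two rolls (4+6) = 20. Cumulative: 147
Frame 9: SPARE (4+6=10). 10 + next roll (10) = 20. Cumulative: 167
Frame 10: STRIKE. Sum of all frame-10 rolls (10+9+0) = 19. Cumulative: 186

Answer: 12 19 36 43 73 103 127 147 167 186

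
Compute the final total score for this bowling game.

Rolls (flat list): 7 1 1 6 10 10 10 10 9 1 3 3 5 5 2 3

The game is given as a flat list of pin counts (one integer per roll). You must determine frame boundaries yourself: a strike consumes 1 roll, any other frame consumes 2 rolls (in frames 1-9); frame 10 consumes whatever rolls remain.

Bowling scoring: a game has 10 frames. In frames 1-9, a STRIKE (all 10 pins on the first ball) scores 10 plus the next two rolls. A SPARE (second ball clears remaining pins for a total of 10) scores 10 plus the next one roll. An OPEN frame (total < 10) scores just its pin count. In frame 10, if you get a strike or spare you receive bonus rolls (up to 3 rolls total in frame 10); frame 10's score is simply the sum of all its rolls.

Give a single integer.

Answer: 160

Derivation:
Frame 1: OPEN (7+1=8). Cumulative: 8
Frame 2: OPEN (1+6=7). Cumulative: 15
Frame 3: STRIKE. 10 + next two rolls (10+10) = 30. Cumulative: 45
Frame 4: STRIKE. 10 + next two rolls (10+10) = 30. Cumulative: 75
Frame 5: STRIKE. 10 + next two rolls (10+9) = 29. Cumulative: 104
Frame 6: STRIKE. 10 + next two rolls (9+1) = 20. Cumulative: 124
Frame 7: SPARE (9+1=10). 10 + next roll (3) = 13. Cumulative: 137
Frame 8: OPEN (3+3=6). Cumulative: 143
Frame 9: SPARE (5+5=10). 10 + next roll (2) = 12. Cumulative: 155
Frame 10: OPEN. Sum of all frame-10 rolls (2+3) = 5. Cumulative: 160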